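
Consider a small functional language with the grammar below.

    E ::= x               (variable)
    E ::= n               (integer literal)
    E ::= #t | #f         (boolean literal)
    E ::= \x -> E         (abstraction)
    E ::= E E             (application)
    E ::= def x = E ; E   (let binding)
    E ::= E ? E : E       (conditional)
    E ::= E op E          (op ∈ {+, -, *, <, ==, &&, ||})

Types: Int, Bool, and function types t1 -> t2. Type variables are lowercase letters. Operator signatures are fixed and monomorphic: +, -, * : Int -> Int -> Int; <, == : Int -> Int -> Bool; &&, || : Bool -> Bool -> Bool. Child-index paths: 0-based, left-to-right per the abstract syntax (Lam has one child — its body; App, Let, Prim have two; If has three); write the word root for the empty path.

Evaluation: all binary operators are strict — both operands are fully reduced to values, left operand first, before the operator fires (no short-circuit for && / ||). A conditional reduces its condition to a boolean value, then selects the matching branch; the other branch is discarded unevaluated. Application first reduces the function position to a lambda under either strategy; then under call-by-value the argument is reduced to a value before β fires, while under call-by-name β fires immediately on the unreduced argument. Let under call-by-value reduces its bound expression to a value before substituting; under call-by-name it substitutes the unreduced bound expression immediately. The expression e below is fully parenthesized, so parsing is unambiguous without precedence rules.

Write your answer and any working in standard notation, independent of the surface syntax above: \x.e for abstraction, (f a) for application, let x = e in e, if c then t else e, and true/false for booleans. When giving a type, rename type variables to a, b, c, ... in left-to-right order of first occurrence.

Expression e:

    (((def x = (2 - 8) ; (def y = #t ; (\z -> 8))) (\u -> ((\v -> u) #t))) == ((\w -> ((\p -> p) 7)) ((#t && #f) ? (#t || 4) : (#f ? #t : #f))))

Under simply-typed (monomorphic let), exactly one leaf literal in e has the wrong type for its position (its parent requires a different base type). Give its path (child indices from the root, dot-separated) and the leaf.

Answer: 1.1.1.1 : 4

Derivation:
  unify Int ~ Int
  unify Int ~ Int
let x : Int
let y : Bool
\z._ : a -> Int
u : b
\v._ : c -> b
  unify c -> b ~ Bool -> d
  unify c ~ Bool
  unify b ~ d
_ _ : d
\u._ : d -> d
  unify a -> Int ~ (d -> d) -> e
  unify a ~ d -> d
  unify Int ~ e
_ _ : Int
  unify Int ~ Int
p : g
\p._ : g -> g
  unify g -> g ~ Int -> h
  unify g ~ Int
  unify Int ~ h
_ _ : Int
\w._ : f -> Int
  unify Bool ~ Bool
  unify Bool ~ Bool
  unify Bool ~ Bool
  unify Bool ~ Bool
  unify Int ~ Bool
  FAIL: mismatch Int ~ Bool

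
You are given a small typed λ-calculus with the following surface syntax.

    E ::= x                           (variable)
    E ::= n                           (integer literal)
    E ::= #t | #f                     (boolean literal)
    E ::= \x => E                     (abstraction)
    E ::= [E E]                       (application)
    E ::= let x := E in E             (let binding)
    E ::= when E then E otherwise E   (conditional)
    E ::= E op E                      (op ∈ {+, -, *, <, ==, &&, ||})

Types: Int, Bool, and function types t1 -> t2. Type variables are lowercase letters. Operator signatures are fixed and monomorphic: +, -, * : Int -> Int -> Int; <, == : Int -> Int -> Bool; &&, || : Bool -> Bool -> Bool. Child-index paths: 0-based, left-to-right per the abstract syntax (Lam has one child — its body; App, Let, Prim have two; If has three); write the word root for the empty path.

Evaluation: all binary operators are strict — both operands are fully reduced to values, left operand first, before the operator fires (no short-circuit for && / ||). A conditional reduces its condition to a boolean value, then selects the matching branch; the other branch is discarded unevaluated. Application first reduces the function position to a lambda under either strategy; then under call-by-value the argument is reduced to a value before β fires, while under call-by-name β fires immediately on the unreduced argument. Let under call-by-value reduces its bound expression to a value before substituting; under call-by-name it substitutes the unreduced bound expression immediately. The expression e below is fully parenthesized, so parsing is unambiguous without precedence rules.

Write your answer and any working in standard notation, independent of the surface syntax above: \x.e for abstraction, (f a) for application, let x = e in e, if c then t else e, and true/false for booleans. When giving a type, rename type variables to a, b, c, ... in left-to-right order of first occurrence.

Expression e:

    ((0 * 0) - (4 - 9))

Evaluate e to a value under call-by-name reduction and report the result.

Derivation:
step 0: ((0 * 0) - (4 - 9))
step 1: [delta@0] (0 - (4 - 9))
step 2: [delta@1] (0 - -5)
step 3: [delta@root] 5

Answer: 5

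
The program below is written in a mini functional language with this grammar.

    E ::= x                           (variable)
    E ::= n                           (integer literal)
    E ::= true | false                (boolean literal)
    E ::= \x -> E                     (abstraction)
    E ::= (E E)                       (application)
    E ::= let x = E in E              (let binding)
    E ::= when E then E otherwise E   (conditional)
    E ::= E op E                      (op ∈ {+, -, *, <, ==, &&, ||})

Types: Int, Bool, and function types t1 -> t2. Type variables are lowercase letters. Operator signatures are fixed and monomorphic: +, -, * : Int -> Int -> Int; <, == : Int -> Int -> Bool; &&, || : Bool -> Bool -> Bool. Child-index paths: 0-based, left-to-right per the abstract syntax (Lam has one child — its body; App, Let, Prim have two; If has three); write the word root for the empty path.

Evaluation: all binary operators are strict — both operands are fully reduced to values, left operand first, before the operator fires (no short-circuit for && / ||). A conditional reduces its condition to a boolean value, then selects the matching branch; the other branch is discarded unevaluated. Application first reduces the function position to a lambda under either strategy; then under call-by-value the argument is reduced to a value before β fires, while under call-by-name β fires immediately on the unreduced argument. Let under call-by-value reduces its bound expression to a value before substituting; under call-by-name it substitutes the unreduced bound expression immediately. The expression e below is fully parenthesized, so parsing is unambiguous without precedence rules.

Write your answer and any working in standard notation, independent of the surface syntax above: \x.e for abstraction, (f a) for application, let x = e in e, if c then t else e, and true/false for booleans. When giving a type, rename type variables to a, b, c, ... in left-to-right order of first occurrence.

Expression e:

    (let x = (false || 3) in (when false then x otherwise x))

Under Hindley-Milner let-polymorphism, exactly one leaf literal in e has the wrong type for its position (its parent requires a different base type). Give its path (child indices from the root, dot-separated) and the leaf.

Trace:
  unify Bool ~ Bool
  unify Int ~ Bool
  FAIL: mismatch Int ~ Bool

Answer: 0.1 : 3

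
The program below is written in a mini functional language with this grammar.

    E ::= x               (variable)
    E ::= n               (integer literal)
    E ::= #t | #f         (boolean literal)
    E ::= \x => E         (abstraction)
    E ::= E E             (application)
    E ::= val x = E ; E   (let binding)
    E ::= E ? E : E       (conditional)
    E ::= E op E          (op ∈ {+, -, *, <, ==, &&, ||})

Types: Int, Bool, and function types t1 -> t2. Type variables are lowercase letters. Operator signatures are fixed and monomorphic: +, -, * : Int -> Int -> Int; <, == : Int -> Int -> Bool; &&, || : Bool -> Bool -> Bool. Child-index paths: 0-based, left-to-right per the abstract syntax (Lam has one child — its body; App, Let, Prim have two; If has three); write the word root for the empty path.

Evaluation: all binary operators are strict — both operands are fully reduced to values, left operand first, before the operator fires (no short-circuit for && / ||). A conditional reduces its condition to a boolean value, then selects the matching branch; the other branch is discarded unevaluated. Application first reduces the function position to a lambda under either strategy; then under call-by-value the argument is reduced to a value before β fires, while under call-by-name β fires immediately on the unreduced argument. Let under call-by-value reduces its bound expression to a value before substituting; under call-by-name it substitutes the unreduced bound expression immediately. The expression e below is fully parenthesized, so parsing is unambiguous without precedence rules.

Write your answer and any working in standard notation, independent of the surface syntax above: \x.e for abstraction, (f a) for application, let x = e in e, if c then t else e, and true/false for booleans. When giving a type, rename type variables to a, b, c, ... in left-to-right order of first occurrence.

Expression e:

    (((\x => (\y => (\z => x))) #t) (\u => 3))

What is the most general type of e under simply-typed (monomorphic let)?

Working:
x : a
\z._ : c -> a
\y._ : b -> c -> a
\x._ : a -> b -> c -> a
  unify a -> b -> c -> a ~ Bool -> d
  unify a ~ Bool
  unify b -> c -> Bool ~ d
_ _ : b -> c -> Bool
\u._ : e -> Int
  unify b -> c -> Bool ~ (e -> Int) -> f
  unify b ~ e -> Int
  unify c -> Bool ~ f
_ _ : c -> Bool

Answer: a -> Bool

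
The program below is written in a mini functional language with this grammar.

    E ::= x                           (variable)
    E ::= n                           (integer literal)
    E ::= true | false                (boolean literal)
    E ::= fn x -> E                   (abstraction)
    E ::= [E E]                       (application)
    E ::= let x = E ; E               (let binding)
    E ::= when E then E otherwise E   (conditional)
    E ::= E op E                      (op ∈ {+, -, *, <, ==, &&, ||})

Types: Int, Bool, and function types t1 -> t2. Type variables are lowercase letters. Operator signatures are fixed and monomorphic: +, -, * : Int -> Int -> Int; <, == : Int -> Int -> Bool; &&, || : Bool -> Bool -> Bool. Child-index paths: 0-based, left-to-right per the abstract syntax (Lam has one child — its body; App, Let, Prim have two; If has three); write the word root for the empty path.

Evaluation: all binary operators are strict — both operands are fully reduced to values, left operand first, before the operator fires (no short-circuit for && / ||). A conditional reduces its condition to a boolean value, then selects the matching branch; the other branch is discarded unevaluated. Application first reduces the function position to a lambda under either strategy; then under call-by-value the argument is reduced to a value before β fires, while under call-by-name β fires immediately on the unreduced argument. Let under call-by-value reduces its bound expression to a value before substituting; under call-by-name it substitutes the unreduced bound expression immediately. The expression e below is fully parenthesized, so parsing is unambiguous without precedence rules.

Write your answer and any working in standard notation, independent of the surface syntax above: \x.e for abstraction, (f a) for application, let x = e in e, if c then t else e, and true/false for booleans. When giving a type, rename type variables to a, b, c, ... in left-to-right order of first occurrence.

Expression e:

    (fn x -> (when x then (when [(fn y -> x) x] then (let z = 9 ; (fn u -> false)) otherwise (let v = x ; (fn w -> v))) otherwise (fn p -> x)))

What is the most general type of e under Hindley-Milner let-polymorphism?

Answer: Bool -> a -> Bool

Derivation:
x : a
  unify a ~ Bool
x : Bool
\y._ : b -> Bool
x : Bool
  unify b -> Bool ~ Bool -> c
  unify b ~ Bool
  unify Bool ~ c
_ _ : Bool
  unify Bool ~ Bool
let z : Int
\u._ : d -> Bool
x : Bool
let v : Bool
v : Bool
\w._ : e -> Bool
  unify d -> Bool ~ e -> Bool
  unify d ~ e
  unify Bool ~ Bool
x : Bool
\p._ : f -> Bool
  unify e -> Bool ~ f -> Bool
  unify e ~ f
  unify Bool ~ Bool
\x._ : Bool -> f -> Bool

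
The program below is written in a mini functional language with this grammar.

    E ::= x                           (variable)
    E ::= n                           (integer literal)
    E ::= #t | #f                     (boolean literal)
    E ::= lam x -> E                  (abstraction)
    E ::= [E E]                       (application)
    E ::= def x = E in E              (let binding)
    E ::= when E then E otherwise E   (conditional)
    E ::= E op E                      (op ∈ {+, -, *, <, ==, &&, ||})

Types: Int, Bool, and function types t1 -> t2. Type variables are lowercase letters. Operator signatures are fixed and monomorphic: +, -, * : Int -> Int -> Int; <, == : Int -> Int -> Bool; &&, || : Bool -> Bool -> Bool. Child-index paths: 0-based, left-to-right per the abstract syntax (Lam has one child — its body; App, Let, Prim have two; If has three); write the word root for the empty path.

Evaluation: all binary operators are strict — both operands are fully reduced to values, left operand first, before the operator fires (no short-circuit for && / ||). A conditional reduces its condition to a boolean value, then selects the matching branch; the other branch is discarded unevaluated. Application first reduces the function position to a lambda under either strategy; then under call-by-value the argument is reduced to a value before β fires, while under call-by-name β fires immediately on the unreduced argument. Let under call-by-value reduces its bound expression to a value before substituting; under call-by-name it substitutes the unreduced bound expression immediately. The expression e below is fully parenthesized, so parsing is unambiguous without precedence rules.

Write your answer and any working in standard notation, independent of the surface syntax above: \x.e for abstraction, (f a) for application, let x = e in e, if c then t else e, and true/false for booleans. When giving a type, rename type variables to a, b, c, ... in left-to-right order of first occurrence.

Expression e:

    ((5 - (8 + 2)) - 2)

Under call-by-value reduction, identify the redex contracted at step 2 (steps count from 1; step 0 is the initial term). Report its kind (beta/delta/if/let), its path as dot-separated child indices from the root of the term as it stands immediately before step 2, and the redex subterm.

Answer: delta at 0 : (5 - 10)

Working:
step 0: ((5 - (8 + 2)) - 2)
step 1: [delta@0.1] ((5 - 10) - 2)
step 2: [delta@0] (-5 - 2)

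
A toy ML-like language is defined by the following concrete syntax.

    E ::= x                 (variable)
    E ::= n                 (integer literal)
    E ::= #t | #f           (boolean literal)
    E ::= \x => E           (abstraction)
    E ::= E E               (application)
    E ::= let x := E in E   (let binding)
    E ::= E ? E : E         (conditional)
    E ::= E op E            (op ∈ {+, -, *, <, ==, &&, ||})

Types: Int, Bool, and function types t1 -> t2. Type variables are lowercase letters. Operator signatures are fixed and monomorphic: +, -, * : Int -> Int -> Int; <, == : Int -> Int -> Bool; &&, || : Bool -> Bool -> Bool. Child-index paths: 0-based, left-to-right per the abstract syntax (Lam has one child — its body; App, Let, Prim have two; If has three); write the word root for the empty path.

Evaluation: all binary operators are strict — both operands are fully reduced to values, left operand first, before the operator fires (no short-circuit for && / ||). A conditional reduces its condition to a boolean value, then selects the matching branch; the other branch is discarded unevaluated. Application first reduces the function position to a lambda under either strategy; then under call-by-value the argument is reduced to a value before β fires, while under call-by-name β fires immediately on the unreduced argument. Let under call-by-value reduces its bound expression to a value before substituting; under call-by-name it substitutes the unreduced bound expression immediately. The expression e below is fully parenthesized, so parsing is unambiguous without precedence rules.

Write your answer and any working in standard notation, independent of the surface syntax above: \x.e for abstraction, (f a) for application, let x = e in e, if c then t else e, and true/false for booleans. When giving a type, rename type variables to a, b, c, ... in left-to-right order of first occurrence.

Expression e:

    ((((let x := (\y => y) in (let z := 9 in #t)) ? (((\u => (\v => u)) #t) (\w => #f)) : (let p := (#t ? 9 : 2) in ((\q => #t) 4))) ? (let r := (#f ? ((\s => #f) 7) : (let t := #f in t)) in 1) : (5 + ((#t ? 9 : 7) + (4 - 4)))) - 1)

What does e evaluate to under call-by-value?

Working:
step 0: ((if (if (let x = (\y.y) in (let z = 9 in true)) then (((\u.(\v.u)) true) (\w.false)) else (let p = (if true then 9 else 2) in ((\q.true) 4))) then (let r = (if false then ((\s.false) 7) else (let t = false in t)) in 1) else (5 + ((if true then 9 else 7) + (4 - 4)))) - 1)
step 1: [let@0.0.0] ((if (if (let z = 9 in true) then (((\u.(\v.u)) true) (\w.false)) else (let p = (if true then 9 else 2) in ((\q.true) 4))) then (let r = (if false then ((\s.false) 7) else (let t = false in t)) in 1) else (5 + ((if true then 9 else 7) + (4 - 4)))) - 1)
step 2: [let@0.0.0] ((if (if true then (((\u.(\v.u)) true) (\w.false)) else (let p = (if true then 9 else 2) in ((\q.true) 4))) then (let r = (if false then ((\s.false) 7) else (let t = false in t)) in 1) else (5 + ((if true then 9 else 7) + (4 - 4)))) - 1)
step 3: [if@0.0] ((if (((\u.(\v.u)) true) (\w.false)) then (let r = (if false then ((\s.false) 7) else (let t = false in t)) in 1) else (5 + ((if true then 9 else 7) + (4 - 4)))) - 1)
step 4: [beta@0.0.0] ((if ((\v.true) (\w.false)) then (let r = (if false then ((\s.false) 7) else (let t = false in t)) in 1) else (5 + ((if true then 9 else 7) + (4 - 4)))) - 1)
step 5: [beta@0.0] ((if true then (let r = (if false then ((\s.false) 7) else (let t = false in t)) in 1) else (5 + ((if true then 9 else 7) + (4 - 4)))) - 1)
step 6: [if@0] ((let r = (if false then ((\s.false) 7) else (let t = false in t)) in 1) - 1)
step 7: [if@0.0] ((let r = (let t = false in t) in 1) - 1)
step 8: [let@0.0] ((let r = false in 1) - 1)
step 9: [let@0] (1 - 1)
step 10: [delta@root] 0

Answer: 0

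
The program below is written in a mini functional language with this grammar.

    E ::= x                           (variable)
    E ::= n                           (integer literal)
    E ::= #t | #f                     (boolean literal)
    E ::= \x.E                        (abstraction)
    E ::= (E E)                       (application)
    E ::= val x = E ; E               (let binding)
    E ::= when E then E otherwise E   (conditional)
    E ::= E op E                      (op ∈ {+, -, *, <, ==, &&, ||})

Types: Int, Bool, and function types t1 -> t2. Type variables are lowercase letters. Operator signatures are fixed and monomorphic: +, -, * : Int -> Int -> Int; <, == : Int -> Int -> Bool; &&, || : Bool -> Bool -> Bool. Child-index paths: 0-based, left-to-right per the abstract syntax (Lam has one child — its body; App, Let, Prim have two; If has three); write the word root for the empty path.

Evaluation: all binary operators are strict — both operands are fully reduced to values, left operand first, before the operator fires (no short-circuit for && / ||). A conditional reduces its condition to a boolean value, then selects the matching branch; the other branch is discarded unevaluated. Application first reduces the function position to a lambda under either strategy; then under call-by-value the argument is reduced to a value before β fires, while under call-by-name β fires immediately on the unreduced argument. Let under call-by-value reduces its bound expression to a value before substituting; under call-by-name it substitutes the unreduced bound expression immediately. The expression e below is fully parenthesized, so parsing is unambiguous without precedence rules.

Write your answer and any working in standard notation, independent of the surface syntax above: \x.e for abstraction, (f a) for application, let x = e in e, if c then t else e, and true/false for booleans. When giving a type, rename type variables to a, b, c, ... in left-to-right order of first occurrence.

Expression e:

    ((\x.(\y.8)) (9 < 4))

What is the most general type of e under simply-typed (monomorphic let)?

Derivation:
\y._ : b -> Int
\x._ : a -> b -> Int
  unify Int ~ Int
  unify Int ~ Int
  unify a -> b -> Int ~ Bool -> c
  unify a ~ Bool
  unify b -> Int ~ c
_ _ : b -> Int

Answer: a -> Int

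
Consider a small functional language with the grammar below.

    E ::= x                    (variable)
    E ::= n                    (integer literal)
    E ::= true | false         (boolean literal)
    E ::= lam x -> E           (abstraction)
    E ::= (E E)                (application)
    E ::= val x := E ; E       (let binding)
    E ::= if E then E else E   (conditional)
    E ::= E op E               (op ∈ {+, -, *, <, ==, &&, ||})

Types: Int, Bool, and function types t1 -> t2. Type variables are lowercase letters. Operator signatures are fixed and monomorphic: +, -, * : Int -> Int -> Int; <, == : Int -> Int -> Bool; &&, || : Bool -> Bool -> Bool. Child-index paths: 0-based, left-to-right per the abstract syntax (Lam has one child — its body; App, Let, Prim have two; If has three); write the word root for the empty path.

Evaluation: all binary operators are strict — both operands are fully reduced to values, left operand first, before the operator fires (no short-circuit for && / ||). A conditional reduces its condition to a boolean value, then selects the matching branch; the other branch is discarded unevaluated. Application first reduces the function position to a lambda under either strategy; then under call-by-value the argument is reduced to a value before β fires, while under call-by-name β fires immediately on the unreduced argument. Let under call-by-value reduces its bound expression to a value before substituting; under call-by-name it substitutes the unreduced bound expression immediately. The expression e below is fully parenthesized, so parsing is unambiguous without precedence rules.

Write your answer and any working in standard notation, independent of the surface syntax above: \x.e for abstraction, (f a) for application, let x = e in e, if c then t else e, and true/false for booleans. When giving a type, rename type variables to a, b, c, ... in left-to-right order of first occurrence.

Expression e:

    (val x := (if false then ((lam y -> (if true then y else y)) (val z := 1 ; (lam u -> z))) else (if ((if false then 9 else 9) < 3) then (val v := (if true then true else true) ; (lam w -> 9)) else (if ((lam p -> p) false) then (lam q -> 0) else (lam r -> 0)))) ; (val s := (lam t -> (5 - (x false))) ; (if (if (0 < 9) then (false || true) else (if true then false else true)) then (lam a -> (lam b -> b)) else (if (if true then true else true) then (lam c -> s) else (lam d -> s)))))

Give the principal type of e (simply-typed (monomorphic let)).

Trace:
  unify Bool ~ Bool
  unify Bool ~ Bool
y : a
y : a
  unify a ~ a
\y._ : a -> a
let z : Int
z : Int
\u._ : b -> Int
  unify a -> a ~ (b -> Int) -> c
  unify a ~ b -> Int
  unify b -> Int ~ c
_ _ : b -> Int
  unify Bool ~ Bool
  unify Int ~ Int
  unify Int ~ Int
  unify Int ~ Int
  unify Bool ~ Bool
  unify Bool ~ Bool
  unify Bool ~ Bool
let v : Bool
\w._ : d -> Int
p : e
\p._ : e -> e
  unify e -> e ~ Bool -> f
  unify e ~ Bool
  unify Bool ~ f
_ _ : Bool
  unify Bool ~ Bool
\q._ : g -> Int
\r._ : h -> Int
  unify g -> Int ~ h -> Int
  unify g ~ h
  unify Int ~ Int
  unify d -> Int ~ h -> Int
  unify d ~ h
  unify Int ~ Int
  unify b -> Int ~ h -> Int
  unify b ~ h
  unify Int ~ Int
let x : h -> Int
  unify Int ~ Int
x : h -> Int
  unify h -> Int ~ Bool -> j
  unify h ~ Bool
  unify Int ~ j
_ _ : Int
  unify Int ~ Int
\t._ : i -> Int
let s : i -> Int
  unify Int ~ Int
  unify Int ~ Int
  unify Bool ~ Bool
  unify Bool ~ Bool
  unify Bool ~ Bool
  unify Bool ~ Bool
  unify Bool ~ Bool
  unify Bool ~ Bool
  unify Bool ~ Bool
b : l
\b._ : l -> l
\a._ : k -> l -> l
  unify Bool ~ Bool
  unify Bool ~ Bool
  unify Bool ~ Bool
s : i -> Int
\c._ : m -> i -> Int
s : i -> Int
\d._ : n -> i -> Int
  unify m -> i -> Int ~ n -> i -> Int
  unify m ~ n
  unify i -> Int ~ i -> Int
  unify i ~ i
  unify Int ~ Int
  unify k -> l -> l ~ n -> i -> Int
  unify k ~ n
  unify l -> l ~ i -> Int
  unify l ~ i
  unify i ~ Int

Answer: a -> Int -> Int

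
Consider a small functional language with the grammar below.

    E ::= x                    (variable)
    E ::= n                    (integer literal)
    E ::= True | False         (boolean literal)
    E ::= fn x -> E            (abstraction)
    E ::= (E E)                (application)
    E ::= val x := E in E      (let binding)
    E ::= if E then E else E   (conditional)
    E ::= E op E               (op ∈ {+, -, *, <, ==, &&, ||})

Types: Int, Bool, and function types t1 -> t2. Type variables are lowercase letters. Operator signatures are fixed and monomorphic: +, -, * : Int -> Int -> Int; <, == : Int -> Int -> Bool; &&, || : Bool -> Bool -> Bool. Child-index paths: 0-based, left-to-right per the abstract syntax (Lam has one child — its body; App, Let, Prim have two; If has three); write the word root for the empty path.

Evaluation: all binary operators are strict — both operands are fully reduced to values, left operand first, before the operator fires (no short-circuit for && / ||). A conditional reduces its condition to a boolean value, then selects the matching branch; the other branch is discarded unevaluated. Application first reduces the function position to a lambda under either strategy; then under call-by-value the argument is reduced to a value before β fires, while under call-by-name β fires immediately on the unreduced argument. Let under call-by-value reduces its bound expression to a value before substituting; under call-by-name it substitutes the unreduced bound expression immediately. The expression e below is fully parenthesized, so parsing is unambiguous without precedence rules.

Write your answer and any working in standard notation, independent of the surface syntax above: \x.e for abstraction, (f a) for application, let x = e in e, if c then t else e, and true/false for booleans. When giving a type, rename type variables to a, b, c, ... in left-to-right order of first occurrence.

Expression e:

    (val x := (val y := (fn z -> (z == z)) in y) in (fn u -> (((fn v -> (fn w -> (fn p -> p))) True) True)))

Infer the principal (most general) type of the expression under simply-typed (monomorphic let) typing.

Working:
z : a
  unify a ~ Int
z : Int
  unify Int ~ Int
\z._ : Int -> Bool
let y : Int -> Bool
y : Int -> Bool
let x : Int -> Bool
p : e
\p._ : e -> e
\w._ : d -> e -> e
\v._ : c -> d -> e -> e
  unify c -> d -> e -> e ~ Bool -> f
  unify c ~ Bool
  unify d -> e -> e ~ f
_ _ : d -> e -> e
  unify d -> e -> e ~ Bool -> g
  unify d ~ Bool
  unify e -> e ~ g
_ _ : e -> e
\u._ : b -> e -> e

Answer: a -> b -> b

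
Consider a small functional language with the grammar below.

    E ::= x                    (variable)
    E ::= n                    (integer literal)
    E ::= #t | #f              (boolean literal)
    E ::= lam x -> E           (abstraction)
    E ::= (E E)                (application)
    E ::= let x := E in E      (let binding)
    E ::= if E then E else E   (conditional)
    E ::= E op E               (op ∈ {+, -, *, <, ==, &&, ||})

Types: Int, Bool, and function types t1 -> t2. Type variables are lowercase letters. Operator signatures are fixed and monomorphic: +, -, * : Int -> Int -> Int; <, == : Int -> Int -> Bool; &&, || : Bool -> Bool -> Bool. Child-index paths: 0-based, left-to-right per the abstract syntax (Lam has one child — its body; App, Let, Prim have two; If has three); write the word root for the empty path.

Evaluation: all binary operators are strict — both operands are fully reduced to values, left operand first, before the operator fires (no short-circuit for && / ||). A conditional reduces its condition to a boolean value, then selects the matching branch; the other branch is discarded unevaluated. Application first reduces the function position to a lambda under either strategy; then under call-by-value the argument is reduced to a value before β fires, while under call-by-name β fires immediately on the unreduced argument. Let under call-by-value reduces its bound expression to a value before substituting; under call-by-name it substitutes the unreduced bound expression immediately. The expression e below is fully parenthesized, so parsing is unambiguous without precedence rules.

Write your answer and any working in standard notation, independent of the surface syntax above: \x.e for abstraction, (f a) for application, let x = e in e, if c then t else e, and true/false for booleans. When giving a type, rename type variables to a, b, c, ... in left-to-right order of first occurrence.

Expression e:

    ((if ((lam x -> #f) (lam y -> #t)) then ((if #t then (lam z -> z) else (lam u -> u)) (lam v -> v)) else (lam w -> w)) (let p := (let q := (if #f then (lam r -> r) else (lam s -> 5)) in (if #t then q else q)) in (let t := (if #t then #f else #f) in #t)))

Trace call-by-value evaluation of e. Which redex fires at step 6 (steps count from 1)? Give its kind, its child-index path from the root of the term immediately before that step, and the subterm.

Trace:
step 0: ((if ((\x.false) (\y.true)) then ((if true then (\z.z) else (\u.u)) (\v.v)) else (\w.w)) (let p = (let q = (if false then (\r.r) else (\s.5)) in (if true then q else q)) in (let t = (if true then false else false) in true)))
step 1: [beta@0.0] ((if false then ((if true then (\z.z) else (\u.u)) (\v.v)) else (\w.w)) (let p = (let q = (if false then (\r.r) else (\s.5)) in (if true then q else q)) in (let t = (if true then false else false) in true)))
step 2: [if@0] ((\w.w) (let p = (let q = (if false then (\r.r) else (\s.5)) in (if true then q else q)) in (let t = (if true then false else false) in true)))
step 3: [if@1.0.0] ((\w.w) (let p = (let q = (\s.5) in (if true then q else q)) in (let t = (if true then false else false) in true)))
step 4: [let@1.0] ((\w.w) (let p = (if true then (\s.5) else (\s.5)) in (let t = (if true then false else false) in true)))
step 5: [if@1.0] ((\w.w) (let p = (\s.5) in (let t = (if true then false else false) in true)))
step 6: [let@1] ((\w.w) (let t = (if true then false else false) in true))

Answer: let at 1 : (let p = (\s.5) in (let t = (if true then false else false) in true))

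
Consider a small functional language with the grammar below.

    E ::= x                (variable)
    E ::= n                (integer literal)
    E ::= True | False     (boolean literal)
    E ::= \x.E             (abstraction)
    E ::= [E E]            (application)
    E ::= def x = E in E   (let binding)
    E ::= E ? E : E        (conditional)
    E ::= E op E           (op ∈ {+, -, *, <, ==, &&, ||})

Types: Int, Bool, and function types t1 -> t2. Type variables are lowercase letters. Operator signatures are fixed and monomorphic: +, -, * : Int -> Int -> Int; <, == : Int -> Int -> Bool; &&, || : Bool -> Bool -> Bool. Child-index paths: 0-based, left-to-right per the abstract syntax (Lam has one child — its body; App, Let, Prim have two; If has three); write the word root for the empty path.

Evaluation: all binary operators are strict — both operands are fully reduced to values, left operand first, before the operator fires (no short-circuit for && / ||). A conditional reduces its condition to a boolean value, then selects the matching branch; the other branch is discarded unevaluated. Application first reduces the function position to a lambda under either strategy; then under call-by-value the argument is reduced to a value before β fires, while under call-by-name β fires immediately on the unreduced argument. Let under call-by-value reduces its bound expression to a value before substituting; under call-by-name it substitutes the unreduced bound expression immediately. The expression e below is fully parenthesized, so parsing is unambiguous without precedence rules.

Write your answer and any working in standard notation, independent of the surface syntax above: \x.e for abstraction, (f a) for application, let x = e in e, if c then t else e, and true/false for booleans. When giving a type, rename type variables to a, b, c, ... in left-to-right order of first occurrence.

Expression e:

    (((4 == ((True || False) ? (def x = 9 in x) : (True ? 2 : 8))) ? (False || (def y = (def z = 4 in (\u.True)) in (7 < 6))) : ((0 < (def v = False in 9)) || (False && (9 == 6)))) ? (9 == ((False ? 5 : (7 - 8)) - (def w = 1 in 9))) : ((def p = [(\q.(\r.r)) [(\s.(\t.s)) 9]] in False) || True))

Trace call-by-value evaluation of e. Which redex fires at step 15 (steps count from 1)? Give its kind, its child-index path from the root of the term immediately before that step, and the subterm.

Answer: delta at 1 : (-1 - 9)

Derivation:
step 0: (if (if (4 == (if (true || false) then (let x = 9 in x) else (if true then 2 else 8))) then (false || (let y = (let z = 4 in (\u.true)) in (7 < 6))) else ((0 < (let v = false in 9)) || (false && (9 == 6)))) then (9 == ((if false then 5 else (7 - 8)) - (let w = 1 in 9))) else ((let p = ((\q.(\r.r)) ((\s.(\t.s)) 9)) in false) || true))
step 1: [delta@0.0.1.0] (if (if (4 == (if true then (let x = 9 in x) else (if true then 2 else 8))) then (false || (let y = (let z = 4 in (\u.true)) in (7 < 6))) else ((0 < (let v = false in 9)) || (false && (9 == 6)))) then (9 == ((if false then 5 else (7 - 8)) - (let w = 1 in 9))) else ((let p = ((\q.(\r.r)) ((\s.(\t.s)) 9)) in false) || true))
step 2: [if@0.0.1] (if (if (4 == (let x = 9 in x)) then (false || (let y = (let z = 4 in (\u.true)) in (7 < 6))) else ((0 < (let v = false in 9)) || (false && (9 == 6)))) then (9 == ((if false then 5 else (7 - 8)) - (let w = 1 in 9))) else ((let p = ((\q.(\r.r)) ((\s.(\t.s)) 9)) in false) || true))
step 3: [let@0.0.1] (if (if (4 == 9) then (false || (let y = (let z = 4 in (\u.true)) in (7 < 6))) else ((0 < (let v = false in 9)) || (false && (9 == 6)))) then (9 == ((if false then 5 else (7 - 8)) - (let w = 1 in 9))) else ((let p = ((\q.(\r.r)) ((\s.(\t.s)) 9)) in false) || true))
step 4: [delta@0.0] (if (if false then (false || (let y = (let z = 4 in (\u.true)) in (7 < 6))) else ((0 < (let v = false in 9)) || (false && (9 == 6)))) then (9 == ((if false then 5 else (7 - 8)) - (let w = 1 in 9))) else ((let p = ((\q.(\r.r)) ((\s.(\t.s)) 9)) in false) || true))
step 5: [if@0] (if ((0 < (let v = false in 9)) || (false && (9 == 6))) then (9 == ((if false then 5 else (7 - 8)) - (let w = 1 in 9))) else ((let p = ((\q.(\r.r)) ((\s.(\t.s)) 9)) in false) || true))
step 6: [let@0.0.1] (if ((0 < 9) || (false && (9 == 6))) then (9 == ((if false then 5 else (7 - 8)) - (let w = 1 in 9))) else ((let p = ((\q.(\r.r)) ((\s.(\t.s)) 9)) in false) || true))
step 7: [delta@0.0] (if (true || (false && (9 == 6))) then (9 == ((if false then 5 else (7 - 8)) - (let w = 1 in 9))) else ((let p = ((\q.(\r.r)) ((\s.(\t.s)) 9)) in false) || true))
step 8: [delta@0.1.1] (if (true || (false && false)) then (9 == ((if false then 5 else (7 - 8)) - (let w = 1 in 9))) else ((let p = ((\q.(\r.r)) ((\s.(\t.s)) 9)) in false) || true))
step 9: [delta@0.1] (if (true || false) then (9 == ((if false then 5 else (7 - 8)) - (let w = 1 in 9))) else ((let p = ((\q.(\r.r)) ((\s.(\t.s)) 9)) in false) || true))
step 10: [delta@0] (if true then (9 == ((if false then 5 else (7 - 8)) - (let w = 1 in 9))) else ((let p = ((\q.(\r.r)) ((\s.(\t.s)) 9)) in false) || true))
step 11: [if@root] (9 == ((if false then 5 else (7 - 8)) - (let w = 1 in 9)))
step 12: [if@1.0] (9 == ((7 - 8) - (let w = 1 in 9)))
step 13: [delta@1.0] (9 == (-1 - (let w = 1 in 9)))
step 14: [let@1.1] (9 == (-1 - 9))
step 15: [delta@1] (9 == -10)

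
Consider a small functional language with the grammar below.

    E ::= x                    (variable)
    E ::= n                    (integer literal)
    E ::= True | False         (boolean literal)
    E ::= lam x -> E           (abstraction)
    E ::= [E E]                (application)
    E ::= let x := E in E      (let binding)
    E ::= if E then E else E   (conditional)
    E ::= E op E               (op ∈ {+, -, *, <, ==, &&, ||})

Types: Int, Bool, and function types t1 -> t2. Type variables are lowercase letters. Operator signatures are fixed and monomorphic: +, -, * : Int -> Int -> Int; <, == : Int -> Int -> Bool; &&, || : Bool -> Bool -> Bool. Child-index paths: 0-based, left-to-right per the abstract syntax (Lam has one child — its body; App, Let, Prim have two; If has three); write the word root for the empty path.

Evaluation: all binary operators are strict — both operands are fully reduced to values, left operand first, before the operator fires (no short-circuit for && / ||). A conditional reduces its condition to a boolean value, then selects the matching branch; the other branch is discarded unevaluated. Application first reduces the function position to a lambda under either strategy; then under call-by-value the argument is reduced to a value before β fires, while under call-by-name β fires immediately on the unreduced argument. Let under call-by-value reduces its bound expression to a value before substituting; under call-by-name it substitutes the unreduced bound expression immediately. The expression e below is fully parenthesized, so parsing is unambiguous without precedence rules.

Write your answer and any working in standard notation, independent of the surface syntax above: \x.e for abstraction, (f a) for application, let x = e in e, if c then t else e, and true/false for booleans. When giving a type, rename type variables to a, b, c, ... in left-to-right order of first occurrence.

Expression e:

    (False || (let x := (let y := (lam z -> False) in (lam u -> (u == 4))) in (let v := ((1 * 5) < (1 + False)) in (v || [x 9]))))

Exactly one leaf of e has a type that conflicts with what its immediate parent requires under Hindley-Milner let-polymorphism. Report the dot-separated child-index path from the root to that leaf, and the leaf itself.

Answer: 1.1.0.1.1 : false

Derivation:
  unify Bool ~ Bool
\z._ : a -> Bool
let y : forall. a -> Bool
u : b
  unify b ~ Int
  unify Int ~ Int
\u._ : Int -> Bool
let x : Int -> Bool
  unify Int ~ Int
  unify Int ~ Int
  unify Int ~ Int
  unify Int ~ Int
  unify Bool ~ Int
  FAIL: mismatch Bool ~ Int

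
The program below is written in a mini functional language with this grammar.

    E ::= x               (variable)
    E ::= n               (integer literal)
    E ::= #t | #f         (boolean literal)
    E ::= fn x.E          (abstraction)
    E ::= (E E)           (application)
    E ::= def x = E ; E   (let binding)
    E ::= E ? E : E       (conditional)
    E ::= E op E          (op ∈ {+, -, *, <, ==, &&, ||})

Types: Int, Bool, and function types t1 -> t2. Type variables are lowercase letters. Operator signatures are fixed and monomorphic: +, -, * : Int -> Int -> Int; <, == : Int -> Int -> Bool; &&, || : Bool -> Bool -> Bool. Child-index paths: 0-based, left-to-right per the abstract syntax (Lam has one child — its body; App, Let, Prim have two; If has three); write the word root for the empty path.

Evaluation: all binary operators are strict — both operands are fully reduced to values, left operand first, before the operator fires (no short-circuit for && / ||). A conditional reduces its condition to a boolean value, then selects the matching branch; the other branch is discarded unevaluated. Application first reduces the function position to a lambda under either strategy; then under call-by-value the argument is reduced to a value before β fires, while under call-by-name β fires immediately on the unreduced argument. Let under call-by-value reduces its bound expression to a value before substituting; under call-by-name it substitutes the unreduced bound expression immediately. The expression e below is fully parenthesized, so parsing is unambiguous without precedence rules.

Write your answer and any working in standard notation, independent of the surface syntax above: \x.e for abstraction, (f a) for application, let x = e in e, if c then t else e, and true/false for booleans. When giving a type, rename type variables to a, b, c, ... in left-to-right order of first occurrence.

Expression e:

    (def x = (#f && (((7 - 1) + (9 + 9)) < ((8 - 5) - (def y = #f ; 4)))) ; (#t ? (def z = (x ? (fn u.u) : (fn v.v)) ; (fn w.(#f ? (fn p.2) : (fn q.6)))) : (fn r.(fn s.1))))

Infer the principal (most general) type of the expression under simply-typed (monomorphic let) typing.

Working:
  unify Bool ~ Bool
  unify Int ~ Int
  unify Int ~ Int
  unify Int ~ Int
  unify Int ~ Int
  unify Int ~ Int
  unify Int ~ Int
  unify Int ~ Int
  unify Int ~ Int
  unify Int ~ Int
  unify Int ~ Int
let y : Bool
  unify Int ~ Int
  unify Int ~ Int
  unify Bool ~ Bool
let x : Bool
  unify Bool ~ Bool
x : Bool
  unify Bool ~ Bool
u : a
\u._ : a -> a
v : b
\v._ : b -> b
  unify a -> a ~ b -> b
  unify a ~ b
  unify b ~ b
let z : b -> b
  unify Bool ~ Bool
\p._ : d -> Int
\q._ : e -> Int
  unify d -> Int ~ e -> Int
  unify d ~ e
  unify Int ~ Int
\w._ : c -> e -> Int
\s._ : g -> Int
\r._ : f -> g -> Int
  unify c -> e -> Int ~ f -> g -> Int
  unify c ~ f
  unify e -> Int ~ g -> Int
  unify e ~ g
  unify Int ~ Int

Answer: a -> b -> Int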